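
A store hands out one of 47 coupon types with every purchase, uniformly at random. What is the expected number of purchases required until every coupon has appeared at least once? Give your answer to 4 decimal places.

Split into phases: going from k distinct to k+1 distinct takes on average 47/(47-k) purchases.
E[T] = 47/47 + 47/46 + 47/45 + ... + 47/2 + 47/1 = 47·H_{47}.
H_{47} = 4.43796, so E[T] = 208.58430.

208.5843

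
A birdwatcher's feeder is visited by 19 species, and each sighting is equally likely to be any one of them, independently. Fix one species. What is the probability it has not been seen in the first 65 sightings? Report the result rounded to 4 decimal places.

0.0298

On each sighting the fixed species fails to appear with probability 18/19.
P(still missing after 65) = (18/19)^65 = 0.02977.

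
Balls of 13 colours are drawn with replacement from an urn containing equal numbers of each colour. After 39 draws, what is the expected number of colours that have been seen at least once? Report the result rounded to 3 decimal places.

For each colour, P(seen in 39 draws) = 1 - (12/13)^39 = 0.9559.
By linearity of expectation, E[distinct seen] = 13·(1 - (12/13)^39) = 12.4269.

12.427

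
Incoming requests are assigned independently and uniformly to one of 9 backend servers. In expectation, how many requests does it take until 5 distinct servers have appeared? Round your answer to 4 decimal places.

Going from k to k+1 distinct takes a geometric number of requests with mean 9/(9-k).
Sum over k = 0,...,4: E = 9/9 + 9/8 + 9/7 + 9/6 + 9/5 = 6.71071.

6.7107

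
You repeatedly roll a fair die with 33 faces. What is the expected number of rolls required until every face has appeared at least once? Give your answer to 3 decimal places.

The wait to go from k to k+1 distinct faces is geometric with mean 33/(33-k).
E[T] = 33/33 + 33/32 + 33/31 + ... + 33/2 + 33/1 = 33·H_{33}.
H_{33} = 4.0888, so E[T] = 134.9303.

134.930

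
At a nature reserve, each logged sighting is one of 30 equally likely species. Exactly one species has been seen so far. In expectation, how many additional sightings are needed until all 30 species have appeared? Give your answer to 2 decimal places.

The wait to go from k to k+1 distinct species is geometric with mean 30/(30-k).
Sum over k = 1,...,29: E = 30/29 + 30/28 + 30/27 + ... + 30/2 + 30/1 = 118.850.

118.85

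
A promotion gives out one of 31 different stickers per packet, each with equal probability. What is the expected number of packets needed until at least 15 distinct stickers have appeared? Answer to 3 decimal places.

Going from k to k+1 distinct takes a geometric number of packets with mean 31/(31-k).
Sum over k = 0,...,14: E = 31/31 + 31/30 + 31/29 + ... + 31/18 + 31/17 = 20.0420.

20.042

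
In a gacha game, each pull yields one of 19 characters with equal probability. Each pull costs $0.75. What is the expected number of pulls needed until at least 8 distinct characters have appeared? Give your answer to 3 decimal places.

10.029

Going from k to k+1 distinct takes a geometric number of pulls with mean 19/(19-k).
Sum over k = 0,...,7: E = 19/19 + 19/18 + 19/17 + ... + 19/13 + 19/12 = 10.0294.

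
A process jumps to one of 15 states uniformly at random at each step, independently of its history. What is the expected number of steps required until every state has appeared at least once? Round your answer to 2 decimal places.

Split into phases: going from k distinct to k+1 distinct takes on average 15/(15-k) steps.
E[T] = 15/15 + 15/14 + 15/13 + ... + 15/2 + 15/1 = 15·H_{15}.
H_{15} = 3.318, so E[T] = 49.773.

49.77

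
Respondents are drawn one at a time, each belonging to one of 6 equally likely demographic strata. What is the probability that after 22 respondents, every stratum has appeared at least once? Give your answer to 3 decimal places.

0.893

By inclusion–exclusion over which strata are missing,
P(all seen) = Σ_{j=0}^{6} (-1)^j C(6,j)((6-j)/6)^22
= 1.0000 - 0.1087 + 0.0020 - 0.0000 + 0.0000 - 0.0000 + 0.0000
= 0.8933.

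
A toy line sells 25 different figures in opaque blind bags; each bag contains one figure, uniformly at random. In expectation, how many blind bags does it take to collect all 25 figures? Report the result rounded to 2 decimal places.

The wait to go from k to k+1 distinct figures is geometric with mean 25/(25-k).
E[T] = 25/25 + 25/24 + 25/23 + ... + 25/2 + 25/1 = 25·H_{25}.
H_{25} = 3.816, so E[T] = 95.399.

95.40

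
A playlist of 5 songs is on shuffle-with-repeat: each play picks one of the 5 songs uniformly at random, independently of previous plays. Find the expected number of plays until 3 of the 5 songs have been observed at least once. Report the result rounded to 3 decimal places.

With k distinct songs already seen, the next new one arrives after an expected 5/(5-k) plays.
Sum over k = 0,...,2: E = 5/5 + 5/4 + 5/3 = 3.9167.

3.917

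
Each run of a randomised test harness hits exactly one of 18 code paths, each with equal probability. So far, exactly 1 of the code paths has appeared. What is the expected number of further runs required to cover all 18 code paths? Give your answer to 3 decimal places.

With k distinct code paths already seen, the next new one takes an expected 18/(18-k) runs.
Sum over k = 1,...,17: E = 18/17 + 18/16 + 18/15 + ... + 18/2 + 18/1 = 61.9119.

61.912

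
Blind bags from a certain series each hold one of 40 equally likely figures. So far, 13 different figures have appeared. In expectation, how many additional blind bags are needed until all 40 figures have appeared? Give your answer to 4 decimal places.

155.6583

From k distinct to k+1 distinct takes on average 40/(40-k) blind bags.
Sum over k = 13,...,39: E = 40/27 + 40/26 + 40/25 + ... + 40/2 + 40/1 = 155.65827.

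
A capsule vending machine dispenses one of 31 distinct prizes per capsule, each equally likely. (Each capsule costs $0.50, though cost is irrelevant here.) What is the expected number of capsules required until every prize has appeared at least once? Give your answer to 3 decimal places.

The wait to go from k to k+1 distinct prizes is geometric with mean 31/(31-k).
E[T] = 31/31 + 31/30 + 31/29 + ... + 31/2 + 31/1 = 31·H_{31}.
H_{31} = 4.0272, so E[T] = 124.8446.

124.845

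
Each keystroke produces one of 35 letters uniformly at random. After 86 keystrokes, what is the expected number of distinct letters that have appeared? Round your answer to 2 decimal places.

32.11

For each letter, P(seen in 86 keystrokes) = 1 - (34/35)^86 = 0.917.
By linearity of expectation, E[distinct seen] = 35·(1 - (34/35)^86) = 32.107.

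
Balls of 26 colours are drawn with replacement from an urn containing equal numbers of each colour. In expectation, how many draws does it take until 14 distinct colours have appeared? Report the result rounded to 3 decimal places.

With k distinct colours already seen, the next new one arrives after an expected 26/(26-k) draws.
Sum over k = 0,...,13: E = 26/26 + 26/25 + 26/24 + ... + 26/14 + 26/13 = 19.5314.

19.531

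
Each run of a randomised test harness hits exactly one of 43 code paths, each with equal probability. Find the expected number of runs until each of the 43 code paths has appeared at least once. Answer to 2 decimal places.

The wait to go from k to k+1 distinct code paths is geometric with mean 43/(43-k).
E[T] = 43/43 + 43/42 + 43/41 + ... + 43/2 + 43/1 = 43·H_{43}.
H_{43} = 4.350, so E[T] = 187.050.

187.05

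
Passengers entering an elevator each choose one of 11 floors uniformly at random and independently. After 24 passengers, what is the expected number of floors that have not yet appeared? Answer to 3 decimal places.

1.117

For each floor, P(unseen after 24) = (10/11)^24 = 0.1015.
By linearity of expectation, E[unseen] = 11·(10/11)^24 = 1.1168.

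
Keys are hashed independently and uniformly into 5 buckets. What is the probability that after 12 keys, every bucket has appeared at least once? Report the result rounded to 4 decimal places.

0.6780

Let A_i be the event that bucket i is missing after 12 keys. By inclusion–exclusion on the A_i,
P(all seen) = Σ_{j=0}^{5} (-1)^j C(5,j)((5-j)/5)^12
= 1.00000 - 0.34360 + 0.02177 - 0.00017 + 0.00000 - 0.00000
= 0.67800.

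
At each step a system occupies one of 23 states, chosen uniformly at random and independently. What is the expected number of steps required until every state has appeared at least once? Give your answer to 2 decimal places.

85.89

After k distinct states have appeared, the next step gives a new one with probability (23-k)/23, so the expected wait for the (k+1)-th is 23/(23-k).
E[T] = 23/23 + 23/22 + 23/21 + ... + 23/2 + 23/1 = 23·H_{23}.
H_{23} = 3.734, so E[T] = 85.889.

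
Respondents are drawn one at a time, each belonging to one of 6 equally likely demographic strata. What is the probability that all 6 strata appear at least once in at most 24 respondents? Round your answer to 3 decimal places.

0.925

By inclusion–exclusion over which strata are missing,
P(all seen) = Σ_{j=0}^{6} (-1)^j C(6,j)((6-j)/6)^24
= 1.0000 - 0.0755 + 0.0009 - 0.0000 + 0.0000 - 0.0000 + 0.0000
= 0.9254.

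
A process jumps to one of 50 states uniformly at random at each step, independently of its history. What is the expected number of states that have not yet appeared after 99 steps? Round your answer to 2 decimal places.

6.77

For each state, P(unseen after 99) = (49/50)^99 = 0.135.
By linearity of expectation, E[unseen] = 50·(49/50)^99 = 6.766.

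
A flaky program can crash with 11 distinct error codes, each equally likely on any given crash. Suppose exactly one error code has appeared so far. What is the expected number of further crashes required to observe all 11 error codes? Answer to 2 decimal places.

32.22

From k distinct to k+1 distinct takes on average 11/(11-k) crashes.
Sum over k = 1,...,10: E = 11/10 + 11/9 + 11/8 + ... + 11/2 + 11/1 = 32.219.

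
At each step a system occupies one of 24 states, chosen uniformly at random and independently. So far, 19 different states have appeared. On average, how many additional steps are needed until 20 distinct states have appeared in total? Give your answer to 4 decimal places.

From k distinct to k+1 distinct takes on average 24/(24-k) steps.
Only the k = 19 term is needed: E = 24/5 = 4.80000.

4.8000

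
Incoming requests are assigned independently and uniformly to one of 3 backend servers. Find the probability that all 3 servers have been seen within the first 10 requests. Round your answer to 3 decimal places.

0.948

By inclusion–exclusion over which servers are missing,
P(all seen) = Σ_{j=0}^{3} (-1)^j C(3,j)((3-j)/3)^10
= 1.0000 - 0.0520 + 0.0001 - 0.0000
= 0.9480.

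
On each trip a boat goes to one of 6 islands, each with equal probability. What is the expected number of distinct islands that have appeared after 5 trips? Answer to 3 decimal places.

For each island, P(seen in 5 trips) = 1 - (5/6)^5 = 0.5981.
By linearity of expectation, E[distinct seen] = 6·(1 - (5/6)^5) = 3.5887.

3.589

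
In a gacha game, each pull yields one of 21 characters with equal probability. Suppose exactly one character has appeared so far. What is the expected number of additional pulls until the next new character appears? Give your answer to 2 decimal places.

1.05

Each pull yields a new character with probability (21-1)/21 = 20/21, so the wait is geometric with mean 21/20.
E = 21/20 = 1.050.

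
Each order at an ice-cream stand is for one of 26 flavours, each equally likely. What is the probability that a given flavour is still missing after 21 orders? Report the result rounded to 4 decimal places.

On each order the fixed flavour fails to appear with probability 25/26.
P(still missing after 21) = (25/26)^21 = 0.43883.

0.4388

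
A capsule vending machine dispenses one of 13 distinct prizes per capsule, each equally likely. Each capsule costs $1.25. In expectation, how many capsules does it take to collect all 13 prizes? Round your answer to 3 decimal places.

41.342

The wait to go from k to k+1 distinct prizes is geometric with mean 13/(13-k).
E[T] = 13/13 + 13/12 + 13/11 + ... + 13/2 + 13/1 = 13·H_{13}.
H_{13} = 3.1801, so E[T] = 41.3417.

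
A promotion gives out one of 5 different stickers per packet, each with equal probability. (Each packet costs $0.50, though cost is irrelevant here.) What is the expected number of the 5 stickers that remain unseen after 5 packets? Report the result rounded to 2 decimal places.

For each sticker, P(unseen after 5) = (4/5)^5 = 0.328.
By linearity of expectation, E[unseen] = 5·(4/5)^5 = 1.638.

1.64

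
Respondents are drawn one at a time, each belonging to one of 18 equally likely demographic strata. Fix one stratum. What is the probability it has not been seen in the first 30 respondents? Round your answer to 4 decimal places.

On each respondent the fixed stratum fails to appear with probability 17/18.
P(still missing after 30) = (17/18)^30 = 0.18001.

0.1800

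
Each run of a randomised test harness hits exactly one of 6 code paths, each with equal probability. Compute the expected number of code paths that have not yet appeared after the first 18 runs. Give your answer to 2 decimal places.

0.23

For each code path, P(unseen after 18) = (5/6)^18 = 0.038.
By linearity of expectation, E[unseen] = 6·(5/6)^18 = 0.225.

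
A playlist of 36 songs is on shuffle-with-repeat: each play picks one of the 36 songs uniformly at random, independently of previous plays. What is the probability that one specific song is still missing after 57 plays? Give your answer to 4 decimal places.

On each play the fixed song fails to appear with probability 35/36.
P(still missing after 57) = (35/36)^57 = 0.20074.

0.2007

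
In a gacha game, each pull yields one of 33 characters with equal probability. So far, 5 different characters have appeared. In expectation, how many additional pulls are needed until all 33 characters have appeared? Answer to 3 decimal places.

From k distinct to k+1 distinct takes on average 33/(33-k) pulls.
Sum over k = 5,...,32: E = 33/28 + 33/27 + 33/26 + ... + 33/2 + 33/1 = 129.5966.

129.597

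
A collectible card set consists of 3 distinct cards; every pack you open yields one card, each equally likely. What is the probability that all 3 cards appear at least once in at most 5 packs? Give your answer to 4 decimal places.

Let A_i be the event that card i is missing after 5 packs. By inclusion–exclusion on the A_i,
P(all seen) = Σ_{j=0}^{3} (-1)^j C(3,j)((3-j)/3)^5
= 1.00000 - 0.39506 + 0.01235 - 0.00000
= 0.61728.

0.6173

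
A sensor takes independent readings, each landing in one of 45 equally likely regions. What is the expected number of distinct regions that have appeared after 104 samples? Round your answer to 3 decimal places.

For each region, P(seen in 104 samples) = 1 - (44/45)^104 = 0.9034.
By linearity of expectation, E[distinct seen] = 45·(1 - (44/45)^104) = 40.6530.

40.653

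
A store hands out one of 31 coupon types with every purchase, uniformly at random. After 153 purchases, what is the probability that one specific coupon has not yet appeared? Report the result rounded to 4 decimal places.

0.0066

Each purchase misses the fixed coupon with probability (31-1)/31 = 30/31, independently.
P(still missing after 153) = (30/31)^153 = 0.00663.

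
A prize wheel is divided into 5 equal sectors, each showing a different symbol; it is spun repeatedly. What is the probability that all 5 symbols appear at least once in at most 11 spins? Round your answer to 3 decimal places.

By inclusion–exclusion over which symbols are missing,
P(all seen) = Σ_{j=0}^{5} (-1)^j C(5,j)((5-j)/5)^11
= 1.0000 - 0.4295 + 0.0363 - 0.0004 + 0.0000 - 0.0000
= 0.6064.

0.606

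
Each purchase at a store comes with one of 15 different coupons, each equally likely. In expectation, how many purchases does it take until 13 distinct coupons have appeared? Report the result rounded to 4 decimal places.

27.2734

With k distinct coupons already seen, the next new one arrives after an expected 15/(15-k) purchases.
Sum over k = 0,...,12: E = 15/15 + 15/14 + 15/13 + ... + 15/4 + 15/3 = 27.27343.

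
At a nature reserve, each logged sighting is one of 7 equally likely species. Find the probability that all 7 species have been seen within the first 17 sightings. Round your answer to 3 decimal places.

By inclusion–exclusion over which species are missing,
P(all seen) = Σ_{j=0}^{7} (-1)^j C(7,j)((7-j)/7)^17
= 1.0000 - 0.5093 + 0.0689 - 0.0026 + 0.0000 - 0.0000 + 0.0000 - 0.0000
= 0.5570.

0.557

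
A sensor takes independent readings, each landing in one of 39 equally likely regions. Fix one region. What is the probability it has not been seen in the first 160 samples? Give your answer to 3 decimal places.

0.016

Each sample misses the fixed region with probability (39-1)/39 = 38/39, independently.
P(still missing after 160) = (38/39)^160 = 0.0157.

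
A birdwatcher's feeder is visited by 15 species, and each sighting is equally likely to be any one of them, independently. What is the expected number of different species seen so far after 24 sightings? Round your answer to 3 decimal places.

12.136

For each species, P(seen in 24 sightings) = 1 - (14/15)^24 = 0.8091.
By linearity of expectation, E[distinct seen] = 15·(1 - (14/15)^24) = 12.1360.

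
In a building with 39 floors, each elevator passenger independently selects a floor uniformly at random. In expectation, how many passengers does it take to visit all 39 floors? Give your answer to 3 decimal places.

165.888

After k distinct floors have appeared, the next passenger gives a new one with probability (39-k)/39, so the expected wait for the (k+1)-th is 39/(39-k).
E[T] = 39/39 + 39/38 + 39/37 + ... + 39/2 + 39/1 = 39·H_{39}.
H_{39} = 4.2535, so E[T] = 165.8882.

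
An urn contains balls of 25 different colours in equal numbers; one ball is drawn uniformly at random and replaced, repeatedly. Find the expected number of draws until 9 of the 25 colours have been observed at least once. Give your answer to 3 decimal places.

10.881

With k distinct colours already seen, the next new one arrives after an expected 25/(25-k) draws.
Sum over k = 0,...,8: E = 25/25 + 25/24 + 25/23 + ... + 25/18 + 25/17 = 10.8807.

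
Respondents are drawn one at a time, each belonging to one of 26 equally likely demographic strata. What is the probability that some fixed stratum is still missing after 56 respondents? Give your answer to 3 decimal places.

On each respondent the fixed stratum fails to appear with probability 25/26.
P(still missing after 56) = (25/26)^56 = 0.1112.

0.111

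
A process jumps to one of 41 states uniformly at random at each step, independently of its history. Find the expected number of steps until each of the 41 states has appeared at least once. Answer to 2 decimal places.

The wait to go from k to k+1 distinct states is geometric with mean 41/(41-k).
E[T] = 41/41 + 41/40 + 41/39 + ... + 41/2 + 41/1 = 41·H_{41}.
H_{41} = 4.303, so E[T] = 176.420.

176.42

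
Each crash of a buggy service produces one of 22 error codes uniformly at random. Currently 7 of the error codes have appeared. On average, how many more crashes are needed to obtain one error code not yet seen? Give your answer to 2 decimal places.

Each crash yields a new error code with probability (22-7)/22 = 15/22, so the wait is geometric with mean 22/15.
E = 22/15 = 1.467.

1.47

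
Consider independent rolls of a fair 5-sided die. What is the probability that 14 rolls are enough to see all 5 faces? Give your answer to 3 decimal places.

Let A_i be the event that face i is missing after 14 rolls. By inclusion–exclusion on the A_i,
P(all seen) = Σ_{j=0}^{5} (-1)^j C(5,j)((5-j)/5)^14
= 1.0000 - 0.2199 + 0.0078 - 0.0000 + 0.0000 - 0.0000
= 0.7879.

0.788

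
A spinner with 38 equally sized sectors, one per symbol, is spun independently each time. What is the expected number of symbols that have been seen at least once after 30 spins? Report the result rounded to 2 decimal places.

For each symbol, P(seen in 30 spins) = 1 - (37/38)^30 = 0.551.
By linearity of expectation, E[distinct seen] = 38·(1 - (37/38)^30) = 20.926.

20.93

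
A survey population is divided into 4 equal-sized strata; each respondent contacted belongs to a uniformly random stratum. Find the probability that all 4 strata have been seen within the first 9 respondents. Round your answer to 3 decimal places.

0.711

Let A_i be the event that stratum i is missing after 9 respondents. By inclusion–exclusion on the A_i,
P(all seen) = Σ_{j=0}^{4} (-1)^j C(4,j)((4-j)/4)^9
= 1.0000 - 0.3003 + 0.0117 - 0.0000 + 0.0000
= 0.7114.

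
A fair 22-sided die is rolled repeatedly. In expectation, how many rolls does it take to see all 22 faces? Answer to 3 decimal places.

81.198

Split into phases: going from k distinct to k+1 distinct takes on average 22/(22-k) rolls.
E[T] = 22/22 + 22/21 + 22/20 + ... + 22/2 + 22/1 = 22·H_{22}.
H_{22} = 3.6908, so E[T] = 81.1979.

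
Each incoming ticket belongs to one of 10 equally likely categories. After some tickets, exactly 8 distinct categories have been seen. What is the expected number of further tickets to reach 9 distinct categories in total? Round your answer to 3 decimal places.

With k distinct categories already seen, the next new one takes an expected 10/(10-k) tickets.
Only the k = 8 term is needed: E = 10/2 = 5.0000.

5.000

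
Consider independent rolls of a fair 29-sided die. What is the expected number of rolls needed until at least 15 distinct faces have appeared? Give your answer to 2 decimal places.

20.59

With k distinct faces already seen, the next new one arrives after an expected 29/(29-k) rolls.
Sum over k = 0,...,14: E = 29/29 + 29/28 + 29/27 + ... + 29/16 + 29/15 = 20.593.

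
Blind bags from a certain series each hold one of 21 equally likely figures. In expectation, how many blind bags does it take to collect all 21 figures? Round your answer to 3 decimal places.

After k distinct figures have appeared, the next blind bag gives a new one with probability (21-k)/21, so the expected wait for the (k+1)-th is 21/(21-k).
E[T] = 21/21 + 21/20 + 21/19 + ... + 21/2 + 21/1 = 21·H_{21}.
H_{21} = 3.6454, so E[T] = 76.5525.

76.553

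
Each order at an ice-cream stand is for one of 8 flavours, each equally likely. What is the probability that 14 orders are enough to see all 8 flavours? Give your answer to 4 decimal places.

0.1917

By inclusion–exclusion over which flavours are missing,
P(all seen) = Σ_{j=0}^{8} (-1)^j C(8,j)((8-j)/8)^14
= 1.00000 - 1.23368 + 0.49890 - 0.07772 + 0.00427 - 0.00006 + 0.00000 - 0.00000 + 0.00000
= 0.19172.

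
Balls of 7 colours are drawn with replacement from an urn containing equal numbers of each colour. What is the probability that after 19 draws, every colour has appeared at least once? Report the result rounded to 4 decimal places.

0.6601

By inclusion–exclusion over which colours are missing,
P(all seen) = Σ_{j=0}^{7} (-1)^j C(7,j)((7-j)/7)^19
= 1.00000 - 0.37420 + 0.03514 - 0.00084 + 0.00000 - 0.00000 + 0.00000 - 0.00000
= 0.66009.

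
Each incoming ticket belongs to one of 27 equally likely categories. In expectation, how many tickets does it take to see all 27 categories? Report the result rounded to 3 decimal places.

105.069

Split into phases: going from k distinct to k+1 distinct takes on average 27/(27-k) tickets.
E[T] = 27/27 + 27/26 + 27/25 + ... + 27/2 + 27/1 = 27·H_{27}.
H_{27} = 3.8915, so E[T] = 105.0693.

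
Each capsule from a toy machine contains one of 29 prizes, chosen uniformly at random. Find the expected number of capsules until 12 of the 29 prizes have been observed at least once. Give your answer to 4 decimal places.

Going from k to k+1 distinct takes a geometric number of capsules with mean 29/(29-k).
Sum over k = 0,...,11: E = 29/29 + 29/28 + 29/27 + ... + 29/19 + 29/18 = 15.14094.

15.1409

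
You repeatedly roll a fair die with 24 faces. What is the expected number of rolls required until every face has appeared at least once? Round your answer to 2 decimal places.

Split into phases: going from k distinct to k+1 distinct takes on average 24/(24-k) rolls.
E[T] = 24/24 + 24/23 + 24/22 + ... + 24/2 + 24/1 = 24·H_{24}.
H_{24} = 3.776, so E[T] = 90.623.

90.62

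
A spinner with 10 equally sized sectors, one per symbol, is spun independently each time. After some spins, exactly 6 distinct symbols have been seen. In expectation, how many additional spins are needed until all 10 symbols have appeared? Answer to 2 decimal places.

20.83

From k distinct to k+1 distinct takes on average 10/(10-k) spins.
Sum over k = 6,...,9: E = 10/4 + 10/3 + 10/2 + 10/1 = 20.833.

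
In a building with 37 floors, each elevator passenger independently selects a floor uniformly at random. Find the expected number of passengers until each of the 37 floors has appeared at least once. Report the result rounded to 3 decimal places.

After k distinct floors have appeared, the next passenger gives a new one with probability (37-k)/37, so the expected wait for the (k+1)-th is 37/(37-k).
E[T] = 37/37 + 37/36 + 37/35 + ... + 37/2 + 37/1 = 37·H_{37}.
H_{37} = 4.2016, so E[T] = 155.4587.

155.459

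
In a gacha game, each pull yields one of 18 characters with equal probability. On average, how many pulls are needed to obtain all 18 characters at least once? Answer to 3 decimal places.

62.912

The wait to go from k to k+1 distinct characters is geometric with mean 18/(18-k).
E[T] = 18/18 + 18/17 + 18/16 + ... + 18/2 + 18/1 = 18·H_{18}.
H_{18} = 3.4951, so E[T] = 62.9119.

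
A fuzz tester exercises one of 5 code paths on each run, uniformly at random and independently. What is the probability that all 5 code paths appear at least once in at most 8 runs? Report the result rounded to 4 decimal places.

By inclusion–exclusion over which code paths are missing,
P(all seen) = Σ_{j=0}^{5} (-1)^j C(5,j)((5-j)/5)^8
= 1.00000 - 0.83886 + 0.16796 - 0.00655 + 0.00001 - 0.00000
= 0.32256.

0.3226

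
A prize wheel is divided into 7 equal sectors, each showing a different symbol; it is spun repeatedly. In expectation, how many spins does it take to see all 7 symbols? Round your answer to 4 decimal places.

Split into phases: going from k distinct to k+1 distinct takes on average 7/(7-k) spins.
E[T] = 7/7 + 7/6 + 7/5 + ... + 7/2 + 7/1 = 7·H_{7}.
H_{7} = 2.59286, so E[T] = 18.15000.

18.1500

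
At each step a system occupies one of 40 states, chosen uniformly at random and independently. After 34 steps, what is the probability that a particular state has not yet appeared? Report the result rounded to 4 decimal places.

0.4228

On each step the fixed state fails to appear with probability 39/40.
P(still missing after 34) = (39/40)^34 = 0.42282.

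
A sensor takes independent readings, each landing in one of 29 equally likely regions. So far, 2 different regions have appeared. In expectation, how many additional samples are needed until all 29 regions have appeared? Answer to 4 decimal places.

112.8522

From k distinct to k+1 distinct takes on average 29/(29-k) samples.
Sum over k = 2,...,28: E = 29/27 + 29/26 + 29/25 + ... + 29/2 + 29/1 = 112.85225.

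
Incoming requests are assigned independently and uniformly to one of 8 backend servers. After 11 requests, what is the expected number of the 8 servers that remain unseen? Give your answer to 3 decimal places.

For each server, P(unseen after 11) = (7/8)^11 = 0.2302.
By linearity of expectation, E[unseen] = 8·(7/8)^11 = 1.8415.

1.842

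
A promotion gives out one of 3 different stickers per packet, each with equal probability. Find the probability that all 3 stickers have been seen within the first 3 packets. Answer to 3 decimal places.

Let A_i be the event that sticker i is missing after 3 packets. By inclusion–exclusion on the A_i,
P(all seen) = Σ_{j=0}^{3} (-1)^j C(3,j)((3-j)/3)^3
= 1.0000 - 0.8889 + 0.1111 - 0.0000
= 0.2222.

0.222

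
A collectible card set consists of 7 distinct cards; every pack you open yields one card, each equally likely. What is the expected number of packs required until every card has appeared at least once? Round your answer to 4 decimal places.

18.1500

After k distinct cards have appeared, the next pack gives a new one with probability (7-k)/7, so the expected wait for the (k+1)-th is 7/(7-k).
E[T] = 7/7 + 7/6 + 7/5 + ... + 7/2 + 7/1 = 7·H_{7}.
H_{7} = 2.59286, so E[T] = 18.15000.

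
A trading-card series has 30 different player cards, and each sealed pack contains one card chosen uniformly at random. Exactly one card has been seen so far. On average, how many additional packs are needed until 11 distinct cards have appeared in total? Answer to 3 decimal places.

12.417

From k distinct to k+1 distinct takes on average 30/(30-k) packs.
Sum over k = 1,...,10: E = 30/29 + 30/28 + 30/27 + ... + 30/21 + 30/20 = 12.4174.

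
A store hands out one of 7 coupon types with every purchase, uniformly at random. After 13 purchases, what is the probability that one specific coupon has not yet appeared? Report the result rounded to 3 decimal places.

0.135

On each purchase the fixed coupon fails to appear with probability 6/7.
P(still missing after 13) = (6/7)^13 = 0.1348.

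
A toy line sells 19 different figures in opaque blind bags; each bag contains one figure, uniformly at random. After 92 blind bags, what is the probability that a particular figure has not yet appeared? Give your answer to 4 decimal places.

Each blind bag misses the fixed figure with probability (19-1)/19 = 18/19, independently.
P(still missing after 92) = (18/19)^92 = 0.00691.

0.0069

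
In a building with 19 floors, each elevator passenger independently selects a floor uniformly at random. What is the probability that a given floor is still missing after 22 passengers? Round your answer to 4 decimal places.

0.3044

On each passenger the fixed floor fails to appear with probability 18/19.
P(still missing after 22) = (18/19)^22 = 0.30438.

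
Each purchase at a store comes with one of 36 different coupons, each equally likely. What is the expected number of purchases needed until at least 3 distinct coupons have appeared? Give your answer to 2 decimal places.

3.09

With k distinct coupons already seen, the next new one arrives after an expected 36/(36-k) purchases.
Sum over k = 0,...,2: E = 36/36 + 36/35 + 36/34 = 3.087.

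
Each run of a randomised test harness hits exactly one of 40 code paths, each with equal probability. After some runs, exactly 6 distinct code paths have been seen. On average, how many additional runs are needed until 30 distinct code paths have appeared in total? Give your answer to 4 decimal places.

47.5697

From k distinct to k+1 distinct takes on average 40/(40-k) runs.
Sum over k = 6,...,29: E = 40/34 + 40/33 + 40/32 + ... + 40/12 + 40/11 = 47.56967.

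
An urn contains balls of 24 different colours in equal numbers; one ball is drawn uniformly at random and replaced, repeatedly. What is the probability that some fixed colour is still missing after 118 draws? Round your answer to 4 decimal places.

On each draw the fixed colour fails to appear with probability 23/24.
P(still missing after 118) = (23/24)^118 = 0.00659.

0.0066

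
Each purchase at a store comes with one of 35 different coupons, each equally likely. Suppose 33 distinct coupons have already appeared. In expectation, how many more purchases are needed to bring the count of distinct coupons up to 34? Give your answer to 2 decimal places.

17.50

With k distinct coupons already seen, the next new one takes an expected 35/(35-k) purchases.
Only the k = 33 term is needed: E = 35/2 = 17.500.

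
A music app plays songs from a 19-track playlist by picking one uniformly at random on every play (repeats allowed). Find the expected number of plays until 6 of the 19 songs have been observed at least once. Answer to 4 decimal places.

With k distinct songs already seen, the next new one arrives after an expected 19/(19-k) plays.
Sum over k = 0,...,5: E = 19/19 + 19/18 + 19/17 + 19/16 + 19/15 + 19/14 = 6.98451.

6.9845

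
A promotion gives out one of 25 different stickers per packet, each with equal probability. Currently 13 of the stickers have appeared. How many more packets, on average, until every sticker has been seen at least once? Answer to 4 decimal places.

With k distinct stickers already seen, the next new one takes an expected 25/(25-k) packets.
Sum over k = 13,...,24: E = 25/12 + 25/11 + 25/10 + ... + 25/2 + 25/1 = 77.58027.

77.5803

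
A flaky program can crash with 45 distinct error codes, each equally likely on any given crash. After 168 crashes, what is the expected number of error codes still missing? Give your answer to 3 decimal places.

For each error code, P(unseen after 168) = (44/45)^168 = 0.0229.
By linearity of expectation, E[unseen] = 45·(44/45)^168 = 1.0317.

1.032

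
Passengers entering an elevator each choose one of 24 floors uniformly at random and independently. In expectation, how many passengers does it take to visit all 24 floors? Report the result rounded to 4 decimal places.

90.6230

After k distinct floors have appeared, the next passenger gives a new one with probability (24-k)/24, so the expected wait for the (k+1)-th is 24/(24-k).
E[T] = 24/24 + 24/23 + 24/22 + ... + 24/2 + 24/1 = 24·H_{24}.
H_{24} = 3.77596, so E[T] = 90.62300.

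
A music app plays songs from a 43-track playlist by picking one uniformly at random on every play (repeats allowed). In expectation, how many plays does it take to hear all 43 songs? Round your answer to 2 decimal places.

187.05

The wait to go from k to k+1 distinct songs is geometric with mean 43/(43-k).
E[T] = 43/43 + 43/42 + 43/41 + ... + 43/2 + 43/1 = 43·H_{43}.
H_{43} = 4.350, so E[T] = 187.050.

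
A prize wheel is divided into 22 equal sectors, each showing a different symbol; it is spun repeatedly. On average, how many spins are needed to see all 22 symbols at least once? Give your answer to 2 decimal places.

81.20

Split into phases: going from k distinct to k+1 distinct takes on average 22/(22-k) spins.
E[T] = 22/22 + 22/21 + 22/20 + ... + 22/2 + 22/1 = 22·H_{22}.
H_{22} = 3.691, so E[T] = 81.198.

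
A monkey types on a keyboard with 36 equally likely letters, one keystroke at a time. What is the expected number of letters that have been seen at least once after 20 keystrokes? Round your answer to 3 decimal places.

For each letter, P(seen in 20 keystrokes) = 1 - (35/36)^20 = 0.4307.
By linearity of expectation, E[distinct seen] = 36·(1 - (35/36)^20) = 15.5066.

15.507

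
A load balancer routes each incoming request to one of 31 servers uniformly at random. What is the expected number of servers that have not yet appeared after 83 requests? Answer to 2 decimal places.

For each server, P(unseen after 83) = (30/31)^83 = 0.066.
By linearity of expectation, E[unseen] = 31·(30/31)^83 = 2.039.

2.04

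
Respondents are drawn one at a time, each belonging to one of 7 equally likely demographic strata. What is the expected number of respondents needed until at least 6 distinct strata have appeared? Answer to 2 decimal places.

Going from k to k+1 distinct takes a geometric number of respondents with mean 7/(7-k).
Sum over k = 0,...,5: E = 7/7 + 7/6 + 7/5 + 7/4 + 7/3 + 7/2 = 11.150.

11.15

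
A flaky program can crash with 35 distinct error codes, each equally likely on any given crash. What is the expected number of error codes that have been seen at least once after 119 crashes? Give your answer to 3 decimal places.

For each error code, P(seen in 119 crashes) = 1 - (34/35)^119 = 0.9682.
By linearity of expectation, E[distinct seen] = 35·(1 - (34/35)^119) = 33.8884.

33.888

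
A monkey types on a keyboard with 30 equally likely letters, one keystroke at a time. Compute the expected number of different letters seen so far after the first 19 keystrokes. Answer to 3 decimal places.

14.246

For each letter, P(seen in 19 keystrokes) = 1 - (29/30)^19 = 0.4749.
By linearity of expectation, E[distinct seen] = 30·(1 - (29/30)^19) = 14.2464.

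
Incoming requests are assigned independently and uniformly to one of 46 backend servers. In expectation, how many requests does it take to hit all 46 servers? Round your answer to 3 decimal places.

203.168

Split into phases: going from k distinct to k+1 distinct takes on average 46/(46-k) requests.
E[T] = 46/46 + 46/45 + 46/44 + ... + 46/2 + 46/1 = 46·H_{46}.
H_{46} = 4.4167, so E[T] = 203.1676.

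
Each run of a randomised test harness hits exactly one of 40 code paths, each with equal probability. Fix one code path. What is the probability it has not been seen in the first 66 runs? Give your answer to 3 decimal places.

On each run the fixed code path fails to appear with probability 39/40.
P(still missing after 66) = (39/40)^66 = 0.1881.

0.188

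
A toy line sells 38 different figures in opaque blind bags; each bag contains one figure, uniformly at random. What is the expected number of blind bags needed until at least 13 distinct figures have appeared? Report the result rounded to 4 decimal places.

15.6539

Going from k to k+1 distinct takes a geometric number of blind bags with mean 38/(38-k).
Sum over k = 0,...,12: E = 38/38 + 38/37 + 38/36 + ... + 38/27 + 38/26 = 15.65387.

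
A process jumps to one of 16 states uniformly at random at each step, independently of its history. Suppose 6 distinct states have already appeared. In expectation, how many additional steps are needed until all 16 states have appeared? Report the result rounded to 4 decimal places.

The wait to go from k to k+1 distinct states is geometric with mean 16/(16-k).
Sum over k = 6,...,15: E = 16/10 + 16/9 + 16/8 + ... + 16/2 + 16/1 = 46.86349.

46.8635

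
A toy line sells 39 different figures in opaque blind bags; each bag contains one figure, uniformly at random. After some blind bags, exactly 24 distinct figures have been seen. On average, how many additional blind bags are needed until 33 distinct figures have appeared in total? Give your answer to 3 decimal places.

With k distinct figures already seen, the next new one takes an expected 39/(39-k) blind bags.
Sum over k = 24,...,32: E = 39/15 + 39/14 + 39/13 + ... + 39/8 + 39/7 = 33.8609.

33.861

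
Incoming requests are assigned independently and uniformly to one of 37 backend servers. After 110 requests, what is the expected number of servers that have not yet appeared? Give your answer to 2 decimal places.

For each server, P(unseen after 110) = (36/37)^110 = 0.049.
By linearity of expectation, E[unseen] = 37·(36/37)^110 = 1.817.

1.82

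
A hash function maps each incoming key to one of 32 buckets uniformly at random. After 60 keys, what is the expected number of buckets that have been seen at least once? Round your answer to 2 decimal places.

27.24

For each bucket, P(seen in 60 keys) = 1 - (31/32)^60 = 0.851.
By linearity of expectation, E[distinct seen] = 32·(1 - (31/32)^60) = 27.237.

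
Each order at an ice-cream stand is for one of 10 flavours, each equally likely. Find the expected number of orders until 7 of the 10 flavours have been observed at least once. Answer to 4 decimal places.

Going from k to k+1 distinct takes a geometric number of orders with mean 10/(10-k).
Sum over k = 0,...,6: E = 10/10 + 10/9 + 10/8 + ... + 10/5 + 10/4 = 10.95635.

10.9563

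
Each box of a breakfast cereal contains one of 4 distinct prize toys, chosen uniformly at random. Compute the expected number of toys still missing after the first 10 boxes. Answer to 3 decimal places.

0.225

For each toy, P(unseen after 10) = (3/4)^10 = 0.0563.
By linearity of expectation, E[unseen] = 4·(3/4)^10 = 0.2253.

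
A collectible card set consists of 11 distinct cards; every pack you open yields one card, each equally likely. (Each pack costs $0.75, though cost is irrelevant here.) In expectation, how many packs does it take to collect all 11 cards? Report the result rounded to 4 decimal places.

After k distinct cards have appeared, the next pack gives a new one with probability (11-k)/11, so the expected wait for the (k+1)-th is 11/(11-k).
E[T] = 11/11 + 11/10 + 11/9 + ... + 11/2 + 11/1 = 11·H_{11}.
H_{11} = 3.01988, so E[T] = 33.21865.

33.2187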